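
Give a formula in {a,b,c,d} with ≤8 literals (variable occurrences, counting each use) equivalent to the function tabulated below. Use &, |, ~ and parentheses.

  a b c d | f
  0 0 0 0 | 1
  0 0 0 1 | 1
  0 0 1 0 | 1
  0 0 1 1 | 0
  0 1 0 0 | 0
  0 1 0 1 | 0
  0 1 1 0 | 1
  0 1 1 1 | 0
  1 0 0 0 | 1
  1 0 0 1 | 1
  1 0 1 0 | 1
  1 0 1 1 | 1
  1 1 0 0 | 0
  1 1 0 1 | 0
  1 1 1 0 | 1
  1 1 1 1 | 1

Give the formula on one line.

((c | ~b) & ((~d | a) | (~c & d)))

  ~b = 1111000011110000
  (c | ~b) = 1111001111110011
  ~d = 1010101010101010
  (~d | a) = 1010101011111111
  ~c = 1100110011001100
  (~c & d) = 0100010001000100
  ((~d | a) | (~c & d)) = 1110111011111111
  ((c | ~b) & ((~d | a) | (~c & d))) = 1110001011110011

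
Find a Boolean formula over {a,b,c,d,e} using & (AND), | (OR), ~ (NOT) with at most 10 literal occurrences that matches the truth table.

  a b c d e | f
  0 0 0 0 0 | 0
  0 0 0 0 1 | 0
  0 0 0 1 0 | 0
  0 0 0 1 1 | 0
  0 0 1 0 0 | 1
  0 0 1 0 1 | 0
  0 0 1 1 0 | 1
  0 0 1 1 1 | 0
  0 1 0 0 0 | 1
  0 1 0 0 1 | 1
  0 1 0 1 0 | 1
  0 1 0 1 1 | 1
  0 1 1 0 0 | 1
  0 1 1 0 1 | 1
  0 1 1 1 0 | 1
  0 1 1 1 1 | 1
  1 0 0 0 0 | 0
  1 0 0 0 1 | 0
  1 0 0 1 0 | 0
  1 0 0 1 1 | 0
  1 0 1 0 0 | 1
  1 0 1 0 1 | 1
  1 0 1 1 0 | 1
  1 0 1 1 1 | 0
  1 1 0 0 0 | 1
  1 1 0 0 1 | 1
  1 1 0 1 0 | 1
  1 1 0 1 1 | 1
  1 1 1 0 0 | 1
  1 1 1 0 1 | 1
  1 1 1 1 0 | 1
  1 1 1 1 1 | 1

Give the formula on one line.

(b | ((~e | ~d) & (((c & (~b & ~e)) | a) & c)))

  ~e = 10101010101010101010101010101010
  ~d = 11001100110011001100110011001100
  (~e | ~d) = 11101110111011101110111011101110
  ~b = 11111111000000001111111100000000
  (~b & ~e) = 10101010000000001010101000000000
  (c & (~b & ~e)) = 00001010000000000000101000000000
  ((c & (~b & ~e)) | a) = 00001010000000001111111111111111
  (((c & (~b & ~e)) | a) & c) = 00001010000000000000111100001111
  ((~e | ~d) & (((c & (~b & ~e)) | a) & c)) = 00001010000000000000111000001110
  (b | ((~e | ~d) & (((c & (~b & ~e)) | a) & c))) = 00001010111111110000111011111111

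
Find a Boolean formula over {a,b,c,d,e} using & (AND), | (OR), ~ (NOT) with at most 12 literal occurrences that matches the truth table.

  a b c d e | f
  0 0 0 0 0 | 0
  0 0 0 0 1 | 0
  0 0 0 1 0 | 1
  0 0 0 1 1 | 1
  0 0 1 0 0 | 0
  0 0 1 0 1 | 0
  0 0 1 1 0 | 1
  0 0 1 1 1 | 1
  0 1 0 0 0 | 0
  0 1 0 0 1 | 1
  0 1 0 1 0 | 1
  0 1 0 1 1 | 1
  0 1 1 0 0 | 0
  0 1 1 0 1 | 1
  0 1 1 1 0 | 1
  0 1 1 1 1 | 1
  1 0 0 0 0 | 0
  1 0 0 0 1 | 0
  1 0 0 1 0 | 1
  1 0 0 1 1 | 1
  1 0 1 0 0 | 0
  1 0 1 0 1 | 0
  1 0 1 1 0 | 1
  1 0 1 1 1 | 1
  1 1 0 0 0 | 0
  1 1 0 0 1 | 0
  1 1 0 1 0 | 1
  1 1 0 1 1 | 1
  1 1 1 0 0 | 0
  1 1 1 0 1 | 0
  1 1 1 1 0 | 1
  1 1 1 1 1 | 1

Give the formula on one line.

  ~d = 11001100110011001100110011001100
  (a & ~d) = 00000000000000001100110011001100
  ~a = 11111111111111110000000000000000
  ((a & ~d) | ~a) = 11111111111111111100110011001100
  (((a & ~d) | ~a) & e) = 01010101010101010100010001000100
  (a & d) = 00000000000000000011001100110011
  ((a & d) | ~a) = 11111111111111110011001100110011
  ((((a & ~d) | ~a) & e) & ((a & d) | ~a)) = 01010101010101010000000000000000
  (((((a & ~d) | ~a) & e) & ((a & d) | ~a)) & b) = 00000000010101010000000000000000
  (d | (((((a & ~d) | ~a) & e) & ((a & d) | ~a)) & b)) = 00110011011101110011001100110011

(d | (((((a & ~d) | ~a) & e) & ((a & d) | ~a)) & b))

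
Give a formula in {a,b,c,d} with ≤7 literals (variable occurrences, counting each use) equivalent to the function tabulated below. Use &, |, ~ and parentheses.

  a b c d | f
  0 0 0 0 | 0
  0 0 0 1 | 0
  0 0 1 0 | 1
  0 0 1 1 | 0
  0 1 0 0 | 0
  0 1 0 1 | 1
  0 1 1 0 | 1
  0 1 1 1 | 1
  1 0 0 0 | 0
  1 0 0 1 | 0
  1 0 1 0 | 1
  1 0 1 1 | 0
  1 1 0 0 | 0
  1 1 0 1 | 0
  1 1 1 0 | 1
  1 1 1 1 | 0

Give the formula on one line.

  (b & d) = 0000010100000101
  ~c = 1100110011001100
  ((b & d) & ~c) = 0000010000000100
  (((b & d) & ~c) | c) = 0011011100110111
  ~d = 1010101010101010
  ~a = 1111111100000000
  (b & ~a) = 0000111100000000
  (~d | (b & ~a)) = 1010111110101010
  ((((b & d) & ~c) | c) & (~d | (b & ~a))) = 0010011100100010

((((b & d) & ~c) | c) & (~d | (b & ~a)))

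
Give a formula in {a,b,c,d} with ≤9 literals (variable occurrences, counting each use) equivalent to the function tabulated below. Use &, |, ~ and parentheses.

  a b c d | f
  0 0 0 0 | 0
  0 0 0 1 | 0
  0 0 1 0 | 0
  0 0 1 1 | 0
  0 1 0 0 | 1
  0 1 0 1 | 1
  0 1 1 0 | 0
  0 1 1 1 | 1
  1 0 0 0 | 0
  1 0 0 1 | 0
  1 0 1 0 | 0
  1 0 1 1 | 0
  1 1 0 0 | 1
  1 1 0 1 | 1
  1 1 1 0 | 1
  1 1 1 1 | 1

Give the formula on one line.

(((~c | ~b) | (a | (d & ~a))) & b)

  ~c = 1100110011001100
  ~b = 1111000011110000
  (~c | ~b) = 1111110011111100
  ~a = 1111111100000000
  (d & ~a) = 0101010100000000
  (a | (d & ~a)) = 0101010111111111
  ((~c | ~b) | (a | (d & ~a))) = 1111110111111111
  (((~c | ~b) | (a | (d & ~a))) & b) = 0000110100001111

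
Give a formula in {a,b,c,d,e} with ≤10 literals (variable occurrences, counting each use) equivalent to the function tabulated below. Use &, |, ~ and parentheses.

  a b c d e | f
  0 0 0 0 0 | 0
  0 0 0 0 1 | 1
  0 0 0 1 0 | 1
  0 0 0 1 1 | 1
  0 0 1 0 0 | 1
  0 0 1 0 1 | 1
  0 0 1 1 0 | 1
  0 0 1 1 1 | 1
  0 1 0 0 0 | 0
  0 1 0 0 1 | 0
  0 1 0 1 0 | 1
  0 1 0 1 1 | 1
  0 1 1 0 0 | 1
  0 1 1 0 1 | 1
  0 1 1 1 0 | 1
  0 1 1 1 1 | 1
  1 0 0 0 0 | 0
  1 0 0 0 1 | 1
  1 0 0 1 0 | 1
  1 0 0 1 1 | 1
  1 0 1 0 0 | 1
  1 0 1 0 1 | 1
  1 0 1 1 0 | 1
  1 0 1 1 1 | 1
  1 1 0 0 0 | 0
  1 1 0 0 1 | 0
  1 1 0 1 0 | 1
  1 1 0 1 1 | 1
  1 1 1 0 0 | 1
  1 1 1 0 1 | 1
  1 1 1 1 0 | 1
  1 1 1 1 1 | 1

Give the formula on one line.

((~b & (((a & ~b) | ~c) & e)) | (c | d))

  ~b = 11111111000000001111111100000000
  (a & ~b) = 00000000000000001111111100000000
  ~c = 11110000111100001111000011110000
  ((a & ~b) | ~c) = 11110000111100001111111111110000
  (((a & ~b) | ~c) & e) = 01010000010100000101010101010000
  (~b & (((a & ~b) | ~c) & e)) = 01010000000000000101010100000000
  (c | d) = 00111111001111110011111100111111
  ((~b & (((a & ~b) | ~c) & e)) | (c | d)) = 01111111001111110111111100111111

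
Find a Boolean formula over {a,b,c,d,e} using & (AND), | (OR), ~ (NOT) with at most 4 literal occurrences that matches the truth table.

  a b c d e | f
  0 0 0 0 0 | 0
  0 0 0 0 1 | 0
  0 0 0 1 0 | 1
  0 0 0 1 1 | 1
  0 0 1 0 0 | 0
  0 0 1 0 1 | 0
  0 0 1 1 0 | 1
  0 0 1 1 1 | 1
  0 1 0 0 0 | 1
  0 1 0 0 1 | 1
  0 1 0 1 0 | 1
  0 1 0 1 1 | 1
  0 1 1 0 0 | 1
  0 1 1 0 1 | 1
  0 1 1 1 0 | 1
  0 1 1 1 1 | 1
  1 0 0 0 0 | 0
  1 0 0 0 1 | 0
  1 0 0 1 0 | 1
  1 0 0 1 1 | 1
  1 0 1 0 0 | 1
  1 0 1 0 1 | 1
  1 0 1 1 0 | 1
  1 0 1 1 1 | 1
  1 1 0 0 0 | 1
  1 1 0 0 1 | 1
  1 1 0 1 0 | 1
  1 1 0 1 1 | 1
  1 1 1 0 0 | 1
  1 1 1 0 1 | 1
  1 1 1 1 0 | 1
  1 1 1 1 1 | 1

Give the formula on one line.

((a & c) | (d | b))

  (a & c) = 00000000000000000000111100001111
  (d | b) = 00110011111111110011001111111111
  ((a & c) | (d | b)) = 00110011111111110011111111111111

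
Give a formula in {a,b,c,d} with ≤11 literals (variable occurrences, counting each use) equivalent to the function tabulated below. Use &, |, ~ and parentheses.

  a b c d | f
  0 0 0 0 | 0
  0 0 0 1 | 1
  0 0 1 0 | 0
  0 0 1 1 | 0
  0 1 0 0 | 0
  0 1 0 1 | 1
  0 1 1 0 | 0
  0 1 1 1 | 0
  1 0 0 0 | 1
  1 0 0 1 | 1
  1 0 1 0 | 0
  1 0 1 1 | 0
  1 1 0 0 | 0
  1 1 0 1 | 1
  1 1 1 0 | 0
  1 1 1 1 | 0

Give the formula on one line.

  ~d = 1010101010101010
  (~d & a) = 0000000010101010
  ((~d & a) & b) = 0000000000001010
  ~c = 1100110011001100
  (((~d & a) & b) | ~c) = 1100110011001110
  ~b = 1111000011110000
  (~b & a) = 0000000011110000
  (~c & d) = 0100010001000100
  ((~b & a) | (~c & d)) = 0100010011110100
  ((((~d & a) & b) | ~c) & ((~b & a) | (~c & d))) = 0100010011000100

((((~d & a) & b) | ~c) & ((~b & a) | (~c & d)))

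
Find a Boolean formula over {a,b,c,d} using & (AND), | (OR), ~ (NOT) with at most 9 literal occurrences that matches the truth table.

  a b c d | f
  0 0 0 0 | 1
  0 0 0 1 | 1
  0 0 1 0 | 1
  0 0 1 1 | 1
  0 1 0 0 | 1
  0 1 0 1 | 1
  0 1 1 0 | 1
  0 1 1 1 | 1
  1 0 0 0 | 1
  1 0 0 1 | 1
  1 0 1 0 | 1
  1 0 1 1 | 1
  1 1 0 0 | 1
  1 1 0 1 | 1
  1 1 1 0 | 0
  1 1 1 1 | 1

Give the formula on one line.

(((~a | ~c) | d) | (~b & (a | ~c)))

  ~a = 1111111100000000
  ~c = 1100110011001100
  (~a | ~c) = 1111111111001100
  ((~a | ~c) | d) = 1111111111011101
  ~b = 1111000011110000
  (a | ~c) = 1100110011111111
  (~b & (a | ~c)) = 1100000011110000
  (((~a | ~c) | d) | (~b & (a | ~c))) = 1111111111111101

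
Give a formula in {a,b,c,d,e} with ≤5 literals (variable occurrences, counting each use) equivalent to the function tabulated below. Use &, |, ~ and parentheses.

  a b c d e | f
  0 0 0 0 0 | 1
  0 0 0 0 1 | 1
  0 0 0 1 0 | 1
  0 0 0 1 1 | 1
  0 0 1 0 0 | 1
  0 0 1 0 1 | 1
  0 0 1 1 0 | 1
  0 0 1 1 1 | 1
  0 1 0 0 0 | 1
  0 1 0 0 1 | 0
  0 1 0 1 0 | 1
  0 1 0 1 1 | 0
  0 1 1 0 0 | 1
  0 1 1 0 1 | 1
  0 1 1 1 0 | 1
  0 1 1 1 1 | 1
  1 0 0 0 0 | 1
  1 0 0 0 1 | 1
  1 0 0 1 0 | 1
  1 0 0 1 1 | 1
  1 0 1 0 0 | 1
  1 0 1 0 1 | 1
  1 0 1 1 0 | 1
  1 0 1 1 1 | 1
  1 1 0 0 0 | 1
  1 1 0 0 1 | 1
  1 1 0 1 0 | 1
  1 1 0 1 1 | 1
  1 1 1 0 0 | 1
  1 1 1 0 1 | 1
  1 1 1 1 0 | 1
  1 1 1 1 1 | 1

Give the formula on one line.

(~b | (a | (~e | c)))

  ~b = 11111111000000001111111100000000
  ~e = 10101010101010101010101010101010
  (~e | c) = 10101111101011111010111110101111
  (a | (~e | c)) = 10101111101011111111111111111111
  (~b | (a | (~e | c))) = 11111111101011111111111111111111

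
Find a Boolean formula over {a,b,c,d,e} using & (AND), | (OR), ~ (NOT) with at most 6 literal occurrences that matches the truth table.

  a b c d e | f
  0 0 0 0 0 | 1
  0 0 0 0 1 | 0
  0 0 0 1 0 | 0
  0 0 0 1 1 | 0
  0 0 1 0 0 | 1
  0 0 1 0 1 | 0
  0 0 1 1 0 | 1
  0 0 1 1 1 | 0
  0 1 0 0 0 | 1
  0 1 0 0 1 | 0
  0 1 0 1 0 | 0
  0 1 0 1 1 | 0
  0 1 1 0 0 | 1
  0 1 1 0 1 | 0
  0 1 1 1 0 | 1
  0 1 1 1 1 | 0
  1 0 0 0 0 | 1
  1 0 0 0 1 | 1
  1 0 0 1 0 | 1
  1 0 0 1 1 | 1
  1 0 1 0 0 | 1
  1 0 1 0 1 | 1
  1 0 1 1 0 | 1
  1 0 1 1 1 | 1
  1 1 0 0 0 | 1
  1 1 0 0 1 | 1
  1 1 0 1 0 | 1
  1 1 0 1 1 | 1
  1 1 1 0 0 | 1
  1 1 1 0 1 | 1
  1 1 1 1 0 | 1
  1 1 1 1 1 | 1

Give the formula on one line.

(((c | a) | ~d) & (a | ~e))

  (c | a) = 00001111000011111111111111111111
  ~d = 11001100110011001100110011001100
  ((c | a) | ~d) = 11001111110011111111111111111111
  ~e = 10101010101010101010101010101010
  (a | ~e) = 10101010101010101111111111111111
  (((c | a) | ~d) & (a | ~e)) = 10001010100010101111111111111111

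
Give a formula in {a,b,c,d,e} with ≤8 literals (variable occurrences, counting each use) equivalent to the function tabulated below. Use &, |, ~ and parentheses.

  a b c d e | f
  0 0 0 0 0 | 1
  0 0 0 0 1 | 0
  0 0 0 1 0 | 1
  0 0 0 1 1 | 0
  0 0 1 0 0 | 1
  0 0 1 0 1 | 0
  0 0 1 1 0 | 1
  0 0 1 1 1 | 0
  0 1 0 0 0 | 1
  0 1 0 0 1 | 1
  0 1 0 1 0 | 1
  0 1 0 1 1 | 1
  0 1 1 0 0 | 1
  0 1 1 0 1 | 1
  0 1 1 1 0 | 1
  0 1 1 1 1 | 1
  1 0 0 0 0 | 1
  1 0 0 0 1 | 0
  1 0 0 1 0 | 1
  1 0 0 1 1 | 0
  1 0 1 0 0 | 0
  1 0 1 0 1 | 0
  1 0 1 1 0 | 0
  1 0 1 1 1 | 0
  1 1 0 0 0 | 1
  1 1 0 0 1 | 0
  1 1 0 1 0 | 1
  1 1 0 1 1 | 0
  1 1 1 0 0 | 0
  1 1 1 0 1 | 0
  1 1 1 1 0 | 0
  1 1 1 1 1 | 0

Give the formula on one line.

  ~a = 11111111111111110000000000000000
  ~c = 11110000111100001111000011110000
  (~a | ~c) = 11111111111111111111000011110000
  ~e = 10101010101010101010101010101010
  ((~a | ~c) & ~e) = 10101010101010101010000010100000
  ~b = 11111111000000001111111100000000
  (~c & ~b) = 11110000000000001111000000000000
  ((~c & ~b) & a) = 00000000000000001111000000000000
  (((~c & ~b) & a) | ~a) = 11111111111111111111000000000000
  ((((~c & ~b) & a) | ~a) & b) = 00000000111111110000000000000000
  (((~a | ~c) & ~e) | ((((~c & ~b) & a) | ~a) & b)) = 10101010111111111010000010100000

(((~a | ~c) & ~e) | ((((~c & ~b) & a) | ~a) & b))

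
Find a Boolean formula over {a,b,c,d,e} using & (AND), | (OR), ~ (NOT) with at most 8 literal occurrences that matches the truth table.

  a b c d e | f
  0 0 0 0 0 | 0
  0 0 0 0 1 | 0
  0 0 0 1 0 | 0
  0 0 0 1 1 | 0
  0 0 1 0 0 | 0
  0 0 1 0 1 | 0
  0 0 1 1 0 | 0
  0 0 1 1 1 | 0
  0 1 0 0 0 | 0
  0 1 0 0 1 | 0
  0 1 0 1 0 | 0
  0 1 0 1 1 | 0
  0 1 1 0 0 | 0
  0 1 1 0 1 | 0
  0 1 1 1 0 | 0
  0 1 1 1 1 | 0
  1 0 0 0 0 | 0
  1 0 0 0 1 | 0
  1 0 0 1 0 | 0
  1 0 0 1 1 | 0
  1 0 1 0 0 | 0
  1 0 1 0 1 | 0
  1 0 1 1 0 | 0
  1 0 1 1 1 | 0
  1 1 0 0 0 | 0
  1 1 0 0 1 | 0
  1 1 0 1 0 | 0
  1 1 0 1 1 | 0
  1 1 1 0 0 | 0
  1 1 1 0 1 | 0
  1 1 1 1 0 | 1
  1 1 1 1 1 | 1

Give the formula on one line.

  ~c = 11110000111100001111000011110000
  (a | ~c) = 11110000111100001111111111111111
  (d & c) = 00000011000000110000001100000011
  (b & (d & c)) = 00000000000000110000000000000011
  ((a | ~c) & (b & (d & c))) = 00000000000000000000000000000011

((a | ~c) & (b & (d & c)))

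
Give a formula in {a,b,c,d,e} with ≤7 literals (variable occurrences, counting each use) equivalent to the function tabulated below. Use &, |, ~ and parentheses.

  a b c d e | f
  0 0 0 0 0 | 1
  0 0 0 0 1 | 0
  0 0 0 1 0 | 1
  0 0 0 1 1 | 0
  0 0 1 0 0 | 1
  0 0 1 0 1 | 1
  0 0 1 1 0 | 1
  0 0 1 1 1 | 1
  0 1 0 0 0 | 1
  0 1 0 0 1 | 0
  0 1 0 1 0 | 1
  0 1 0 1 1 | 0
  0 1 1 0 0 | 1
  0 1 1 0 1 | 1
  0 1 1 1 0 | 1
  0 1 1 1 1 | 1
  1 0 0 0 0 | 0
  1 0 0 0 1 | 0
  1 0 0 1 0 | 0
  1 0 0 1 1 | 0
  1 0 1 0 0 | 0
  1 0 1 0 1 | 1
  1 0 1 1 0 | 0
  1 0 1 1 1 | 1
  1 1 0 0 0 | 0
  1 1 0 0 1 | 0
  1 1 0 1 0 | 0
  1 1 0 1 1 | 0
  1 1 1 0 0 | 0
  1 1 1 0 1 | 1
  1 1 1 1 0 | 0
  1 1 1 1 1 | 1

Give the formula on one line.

  ~a = 11111111111111110000000000000000
  (e | ~a) = 11111111111111110101010101010101
  ~e = 10101010101010101010101010101010
  ~c = 11110000111100001111000011110000
  (~e & ~c) = 10100000101000001010000010100000
  ((~e & ~c) | c) = 10101111101011111010111110101111
  ((e | ~a) & ((~e & ~c) | c)) = 10101111101011110000010100000101

((e | ~a) & ((~e & ~c) | c))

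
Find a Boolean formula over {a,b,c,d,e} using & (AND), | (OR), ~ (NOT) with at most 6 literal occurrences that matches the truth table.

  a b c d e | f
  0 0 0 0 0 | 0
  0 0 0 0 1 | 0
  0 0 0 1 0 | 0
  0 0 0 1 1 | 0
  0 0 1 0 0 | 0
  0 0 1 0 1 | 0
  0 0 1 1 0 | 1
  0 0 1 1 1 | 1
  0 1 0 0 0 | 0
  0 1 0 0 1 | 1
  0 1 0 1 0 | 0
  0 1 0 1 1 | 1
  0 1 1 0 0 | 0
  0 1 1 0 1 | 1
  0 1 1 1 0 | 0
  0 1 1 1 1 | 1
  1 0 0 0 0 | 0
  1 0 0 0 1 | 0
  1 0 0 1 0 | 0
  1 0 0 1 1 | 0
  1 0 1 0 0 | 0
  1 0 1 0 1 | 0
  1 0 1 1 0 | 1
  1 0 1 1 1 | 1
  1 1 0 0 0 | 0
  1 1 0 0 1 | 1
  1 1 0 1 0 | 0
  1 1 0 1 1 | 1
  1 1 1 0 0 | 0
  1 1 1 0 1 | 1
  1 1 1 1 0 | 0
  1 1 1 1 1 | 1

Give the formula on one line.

  ~b = 11111111000000001111111100000000
  (~b & d) = 00110011000000000011001100000000
  ((~b & d) & c) = 00000011000000000000001100000000
  (b & e) = 00000000010101010000000001010101
  (((~b & d) & c) | (b & e)) = 00000011010101010000001101010101

(((~b & d) & c) | (b & e))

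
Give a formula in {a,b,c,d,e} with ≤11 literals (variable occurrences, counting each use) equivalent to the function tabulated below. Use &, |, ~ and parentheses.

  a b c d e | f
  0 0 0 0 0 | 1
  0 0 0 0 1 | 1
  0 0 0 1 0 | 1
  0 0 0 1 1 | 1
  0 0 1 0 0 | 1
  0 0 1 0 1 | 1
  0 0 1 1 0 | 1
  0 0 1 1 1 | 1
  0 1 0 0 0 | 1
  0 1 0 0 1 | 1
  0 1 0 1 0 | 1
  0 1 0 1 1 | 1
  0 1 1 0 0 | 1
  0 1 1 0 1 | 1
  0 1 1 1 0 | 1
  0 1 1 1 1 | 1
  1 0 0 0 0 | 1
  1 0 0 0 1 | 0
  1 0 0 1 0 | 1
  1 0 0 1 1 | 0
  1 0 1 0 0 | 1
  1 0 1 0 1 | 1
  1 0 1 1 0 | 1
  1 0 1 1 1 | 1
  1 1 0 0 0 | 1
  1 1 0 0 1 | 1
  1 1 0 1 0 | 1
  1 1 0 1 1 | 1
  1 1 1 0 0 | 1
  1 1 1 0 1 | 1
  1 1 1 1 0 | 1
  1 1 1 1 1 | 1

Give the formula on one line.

((((b & ~c) | (c & (e | ~c))) | (~b & ~a)) | (~e | b))

  ~c = 11110000111100001111000011110000
  (b & ~c) = 00000000111100000000000011110000
  (e | ~c) = 11110101111101011111010111110101
  (c & (e | ~c)) = 00000101000001010000010100000101
  ((b & ~c) | (c & (e | ~c))) = 00000101111101010000010111110101
  ~b = 11111111000000001111111100000000
  ~a = 11111111111111110000000000000000
  (~b & ~a) = 11111111000000000000000000000000
  (((b & ~c) | (c & (e | ~c))) | (~b & ~a)) = 11111111111101010000010111110101
  ~e = 10101010101010101010101010101010
  (~e | b) = 10101010111111111010101011111111
  ((((b & ~c) | (c & (e | ~c))) | (~b & ~a)) | (~e | b)) = 11111111111111111010111111111111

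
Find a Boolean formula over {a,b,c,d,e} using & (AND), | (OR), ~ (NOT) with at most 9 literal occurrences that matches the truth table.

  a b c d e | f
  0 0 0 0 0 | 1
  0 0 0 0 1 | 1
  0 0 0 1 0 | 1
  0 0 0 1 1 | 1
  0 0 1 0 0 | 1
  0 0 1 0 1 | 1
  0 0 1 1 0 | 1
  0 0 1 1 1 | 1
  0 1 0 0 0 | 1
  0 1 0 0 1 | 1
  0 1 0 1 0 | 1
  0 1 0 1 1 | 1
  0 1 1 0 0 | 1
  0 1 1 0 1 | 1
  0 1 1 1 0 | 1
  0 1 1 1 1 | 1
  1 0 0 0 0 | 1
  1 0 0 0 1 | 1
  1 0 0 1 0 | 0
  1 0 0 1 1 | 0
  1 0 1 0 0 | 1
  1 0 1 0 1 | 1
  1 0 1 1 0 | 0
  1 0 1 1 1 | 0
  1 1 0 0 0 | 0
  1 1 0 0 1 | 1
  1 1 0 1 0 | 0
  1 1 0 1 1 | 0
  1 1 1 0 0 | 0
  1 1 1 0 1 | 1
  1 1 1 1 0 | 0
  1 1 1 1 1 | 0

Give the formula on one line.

(((~a | ~d) & (~a | ((~a & (e | ~c)) | ~b))) | (~d & e))

  ~a = 11111111111111110000000000000000
  ~d = 11001100110011001100110011001100
  (~a | ~d) = 11111111111111111100110011001100
  ~c = 11110000111100001111000011110000
  (e | ~c) = 11110101111101011111010111110101
  (~a & (e | ~c)) = 11110101111101010000000000000000
  ~b = 11111111000000001111111100000000
  ((~a & (e | ~c)) | ~b) = 11111111111101011111111100000000
  (~a | ((~a & (e | ~c)) | ~b)) = 11111111111111111111111100000000
  ((~a | ~d) & (~a | ((~a & (e | ~c)) | ~b))) = 11111111111111111100110000000000
  (~d & e) = 01000100010001000100010001000100
  (((~a | ~d) & (~a | ((~a & (e | ~c)) | ~b))) | (~d & e)) = 11111111111111111100110001000100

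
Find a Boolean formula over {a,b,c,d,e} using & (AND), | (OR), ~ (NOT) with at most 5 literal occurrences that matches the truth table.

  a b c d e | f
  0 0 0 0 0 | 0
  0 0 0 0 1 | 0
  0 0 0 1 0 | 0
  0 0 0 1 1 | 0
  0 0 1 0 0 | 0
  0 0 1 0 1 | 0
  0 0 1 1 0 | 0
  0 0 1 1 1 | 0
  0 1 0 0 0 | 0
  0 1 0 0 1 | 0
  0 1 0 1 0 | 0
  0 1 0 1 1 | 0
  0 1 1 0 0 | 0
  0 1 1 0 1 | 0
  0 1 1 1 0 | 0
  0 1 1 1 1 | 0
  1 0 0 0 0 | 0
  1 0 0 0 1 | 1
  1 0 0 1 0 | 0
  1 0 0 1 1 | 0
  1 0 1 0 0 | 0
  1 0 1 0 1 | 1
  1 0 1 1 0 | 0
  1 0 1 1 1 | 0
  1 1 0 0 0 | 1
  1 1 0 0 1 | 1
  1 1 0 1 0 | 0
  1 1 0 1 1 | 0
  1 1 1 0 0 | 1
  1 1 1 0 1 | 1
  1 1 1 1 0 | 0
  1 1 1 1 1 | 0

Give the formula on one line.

((a & (b | e)) & ~d)

  (b | e) = 01010101111111110101010111111111
  (a & (b | e)) = 00000000000000000101010111111111
  ~d = 11001100110011001100110011001100
  ((a & (b | e)) & ~d) = 00000000000000000100010011001100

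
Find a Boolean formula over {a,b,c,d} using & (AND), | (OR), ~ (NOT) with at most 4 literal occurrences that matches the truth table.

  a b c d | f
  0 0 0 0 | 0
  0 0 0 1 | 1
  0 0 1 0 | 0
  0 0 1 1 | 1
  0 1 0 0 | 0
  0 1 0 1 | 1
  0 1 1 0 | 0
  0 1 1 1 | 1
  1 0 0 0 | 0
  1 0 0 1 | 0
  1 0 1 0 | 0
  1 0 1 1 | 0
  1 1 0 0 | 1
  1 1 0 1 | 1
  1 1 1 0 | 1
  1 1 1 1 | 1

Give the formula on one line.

  (d | a) = 0101010111111111
  ~a = 1111111100000000
  (b | ~a) = 1111111100001111
  ((d | a) & (b | ~a)) = 0101010100001111

((d | a) & (b | ~a))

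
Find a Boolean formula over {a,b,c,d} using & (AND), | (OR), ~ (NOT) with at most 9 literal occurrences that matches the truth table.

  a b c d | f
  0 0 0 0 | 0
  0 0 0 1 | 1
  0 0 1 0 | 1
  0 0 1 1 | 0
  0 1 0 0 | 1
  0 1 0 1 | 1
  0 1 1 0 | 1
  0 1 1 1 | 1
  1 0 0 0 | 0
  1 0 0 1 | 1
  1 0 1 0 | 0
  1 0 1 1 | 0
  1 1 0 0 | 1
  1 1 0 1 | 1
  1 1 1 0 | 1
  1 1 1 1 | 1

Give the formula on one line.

(((~a & ~d) & c) | (b | (~c & d)))

  ~a = 1111111100000000
  ~d = 1010101010101010
  (~a & ~d) = 1010101000000000
  ((~a & ~d) & c) = 0010001000000000
  ~c = 1100110011001100
  (~c & d) = 0100010001000100
  (b | (~c & d)) = 0100111101001111
  (((~a & ~d) & c) | (b | (~c & d))) = 0110111101001111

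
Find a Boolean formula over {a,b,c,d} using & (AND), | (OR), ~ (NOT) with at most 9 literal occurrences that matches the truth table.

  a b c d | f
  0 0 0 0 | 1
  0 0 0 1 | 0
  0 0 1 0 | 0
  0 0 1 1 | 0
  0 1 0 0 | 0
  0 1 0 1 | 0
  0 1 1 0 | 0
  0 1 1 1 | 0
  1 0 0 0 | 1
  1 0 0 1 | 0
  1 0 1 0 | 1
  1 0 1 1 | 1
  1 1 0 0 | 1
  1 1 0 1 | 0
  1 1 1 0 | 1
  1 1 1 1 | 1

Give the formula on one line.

(((c & (~d | a)) & d) | (~d & ((~b & ~c) | a)))

  ~d = 1010101010101010
  (~d | a) = 1010101011111111
  (c & (~d | a)) = 0010001000110011
  ((c & (~d | a)) & d) = 0000000000010001
  ~b = 1111000011110000
  ~c = 1100110011001100
  (~b & ~c) = 1100000011000000
  ((~b & ~c) | a) = 1100000011111111
  (~d & ((~b & ~c) | a)) = 1000000010101010
  (((c & (~d | a)) & d) | (~d & ((~b & ~c) | a))) = 1000000010111011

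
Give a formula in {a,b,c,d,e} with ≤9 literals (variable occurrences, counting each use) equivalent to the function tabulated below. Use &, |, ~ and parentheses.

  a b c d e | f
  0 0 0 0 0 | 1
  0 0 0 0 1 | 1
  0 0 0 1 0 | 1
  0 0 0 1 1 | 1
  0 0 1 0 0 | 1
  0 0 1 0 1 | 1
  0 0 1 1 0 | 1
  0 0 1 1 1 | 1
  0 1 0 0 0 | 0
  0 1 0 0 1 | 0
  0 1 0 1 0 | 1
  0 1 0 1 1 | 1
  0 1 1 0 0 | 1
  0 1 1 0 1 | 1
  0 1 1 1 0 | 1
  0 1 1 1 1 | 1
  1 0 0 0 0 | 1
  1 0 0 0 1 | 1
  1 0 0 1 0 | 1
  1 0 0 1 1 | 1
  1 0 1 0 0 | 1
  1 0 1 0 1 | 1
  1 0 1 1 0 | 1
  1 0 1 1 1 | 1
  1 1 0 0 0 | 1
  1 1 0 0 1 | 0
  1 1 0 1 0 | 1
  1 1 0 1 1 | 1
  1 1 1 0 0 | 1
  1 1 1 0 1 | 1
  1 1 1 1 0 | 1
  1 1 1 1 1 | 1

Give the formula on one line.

  (c | d) = 00111111001111110011111100111111
  ~b = 11111111000000001111111100000000
  (~b | e) = 11111111010101011111111101010101
  (a | (~b | e)) = 11111111010101011111111111111111
  ~e = 10101010101010101010101010101010
  (~e | ~b) = 11111111101010101111111110101010
  ~c = 11110000111100001111000011110000
  ((~e | ~b) & ~c) = 11110000101000001111000010100000
  ((a | (~b | e)) & ((~e | ~b) & ~c)) = 11110000000000001111000010100000
  ((c | d) | ((a | (~b | e)) & ((~e | ~b) & ~c))) = 11111111001111111111111110111111

((c | d) | ((a | (~b | e)) & ((~e | ~b) & ~c)))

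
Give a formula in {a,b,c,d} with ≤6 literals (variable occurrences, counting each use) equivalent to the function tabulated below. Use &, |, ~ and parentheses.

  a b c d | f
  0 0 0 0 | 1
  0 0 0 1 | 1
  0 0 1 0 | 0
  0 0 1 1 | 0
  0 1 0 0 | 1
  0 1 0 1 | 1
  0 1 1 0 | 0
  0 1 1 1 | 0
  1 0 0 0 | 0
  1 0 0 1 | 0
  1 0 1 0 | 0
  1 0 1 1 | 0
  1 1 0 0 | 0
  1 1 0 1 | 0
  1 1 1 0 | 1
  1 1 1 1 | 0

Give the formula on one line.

((c & (b & (a & ~d))) | (~a & ~c))

  ~d = 1010101010101010
  (a & ~d) = 0000000010101010
  (b & (a & ~d)) = 0000000000001010
  (c & (b & (a & ~d))) = 0000000000000010
  ~a = 1111111100000000
  ~c = 1100110011001100
  (~a & ~c) = 1100110000000000
  ((c & (b & (a & ~d))) | (~a & ~c)) = 1100110000000010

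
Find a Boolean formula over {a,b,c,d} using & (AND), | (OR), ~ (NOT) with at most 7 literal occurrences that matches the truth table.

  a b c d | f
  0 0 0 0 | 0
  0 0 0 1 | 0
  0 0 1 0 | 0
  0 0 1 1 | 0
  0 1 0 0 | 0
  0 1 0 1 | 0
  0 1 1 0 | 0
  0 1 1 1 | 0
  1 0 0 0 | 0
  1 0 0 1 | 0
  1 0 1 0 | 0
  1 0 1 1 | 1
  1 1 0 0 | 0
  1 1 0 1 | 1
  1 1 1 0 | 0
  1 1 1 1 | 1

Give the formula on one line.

  (b | c) = 0011111100111111
  ~a = 1111111100000000
  (~a & c) = 0011001100000000
  ((~a & c) | d) = 0111011101010101
  ((b | c) & ((~a & c) | d)) = 0011011100010101
  (((b | c) & ((~a & c) | d)) & a) = 0000000000010101

(((b | c) & ((~a & c) | d)) & a)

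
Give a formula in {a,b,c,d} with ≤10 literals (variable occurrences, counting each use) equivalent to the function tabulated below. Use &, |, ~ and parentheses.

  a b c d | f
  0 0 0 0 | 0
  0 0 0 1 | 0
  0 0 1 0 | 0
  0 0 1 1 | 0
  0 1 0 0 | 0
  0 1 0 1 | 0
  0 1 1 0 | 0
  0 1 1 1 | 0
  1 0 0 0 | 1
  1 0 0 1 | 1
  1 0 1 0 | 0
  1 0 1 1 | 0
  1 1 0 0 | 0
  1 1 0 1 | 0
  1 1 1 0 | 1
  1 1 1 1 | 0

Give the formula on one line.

(a & (((c & ~d) | ~b) & ((~a | ~c) | (a & b))))

  ~d = 1010101010101010
  (c & ~d) = 0010001000100010
  ~b = 1111000011110000
  ((c & ~d) | ~b) = 1111001011110010
  ~a = 1111111100000000
  ~c = 1100110011001100
  (~a | ~c) = 1111111111001100
  (a & b) = 0000000000001111
  ((~a | ~c) | (a & b)) = 1111111111001111
  (((c & ~d) | ~b) & ((~a | ~c) | (a & b))) = 1111001011000010
  (a & (((c & ~d) | ~b) & ((~a | ~c) | (a & b)))) = 0000000011000010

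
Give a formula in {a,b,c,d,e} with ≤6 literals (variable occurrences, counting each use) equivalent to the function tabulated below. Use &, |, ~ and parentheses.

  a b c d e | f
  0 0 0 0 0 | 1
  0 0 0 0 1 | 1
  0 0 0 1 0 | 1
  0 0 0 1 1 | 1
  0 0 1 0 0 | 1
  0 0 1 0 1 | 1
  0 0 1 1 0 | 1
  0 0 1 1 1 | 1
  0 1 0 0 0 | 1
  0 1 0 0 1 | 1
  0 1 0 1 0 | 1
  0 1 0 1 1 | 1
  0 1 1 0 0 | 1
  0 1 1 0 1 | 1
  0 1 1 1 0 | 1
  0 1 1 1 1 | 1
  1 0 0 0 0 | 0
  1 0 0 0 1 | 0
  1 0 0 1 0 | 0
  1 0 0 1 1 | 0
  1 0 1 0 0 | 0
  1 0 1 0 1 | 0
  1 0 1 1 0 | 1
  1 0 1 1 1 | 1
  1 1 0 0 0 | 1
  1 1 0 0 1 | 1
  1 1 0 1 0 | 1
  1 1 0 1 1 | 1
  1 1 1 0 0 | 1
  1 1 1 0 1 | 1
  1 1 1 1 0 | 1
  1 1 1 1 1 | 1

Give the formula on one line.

  (a & b) = 00000000000000000000000011111111
  ~a = 11111111111111110000000000000000
  (c & d) = 00000011000000110000001100000011
  (~a | (c & d)) = 11111111111111110000001100000011
  ((a & b) | (~a | (c & d))) = 11111111111111110000001111111111

((a & b) | (~a | (c & d)))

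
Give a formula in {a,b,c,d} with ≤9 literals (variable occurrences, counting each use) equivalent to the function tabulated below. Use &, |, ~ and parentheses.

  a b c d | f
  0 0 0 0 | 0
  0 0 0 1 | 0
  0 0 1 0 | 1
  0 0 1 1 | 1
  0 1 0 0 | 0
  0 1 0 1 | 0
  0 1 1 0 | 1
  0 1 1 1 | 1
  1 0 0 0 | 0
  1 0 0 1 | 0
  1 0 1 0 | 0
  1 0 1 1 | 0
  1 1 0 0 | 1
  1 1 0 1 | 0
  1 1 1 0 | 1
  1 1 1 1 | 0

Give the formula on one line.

  ~d = 1010101010101010
  (b & ~d) = 0000101000001010
  ~a = 1111111100000000
  ((b & ~d) | ~a) = 1111111100001010
  ~b = 1111000011110000
  (~d | ~b) = 1111101011111010
  (a & b) = 0000000000001111
  ((~d | ~b) & (a & b)) = 0000000000001010
  (c | ((~d | ~b) & (a & b))) = 0011001100111011
  (((b & ~d) | ~a) & (c | ((~d | ~b) & (a & b)))) = 0011001100001010

(((b & ~d) | ~a) & (c | ((~d | ~b) & (a & b))))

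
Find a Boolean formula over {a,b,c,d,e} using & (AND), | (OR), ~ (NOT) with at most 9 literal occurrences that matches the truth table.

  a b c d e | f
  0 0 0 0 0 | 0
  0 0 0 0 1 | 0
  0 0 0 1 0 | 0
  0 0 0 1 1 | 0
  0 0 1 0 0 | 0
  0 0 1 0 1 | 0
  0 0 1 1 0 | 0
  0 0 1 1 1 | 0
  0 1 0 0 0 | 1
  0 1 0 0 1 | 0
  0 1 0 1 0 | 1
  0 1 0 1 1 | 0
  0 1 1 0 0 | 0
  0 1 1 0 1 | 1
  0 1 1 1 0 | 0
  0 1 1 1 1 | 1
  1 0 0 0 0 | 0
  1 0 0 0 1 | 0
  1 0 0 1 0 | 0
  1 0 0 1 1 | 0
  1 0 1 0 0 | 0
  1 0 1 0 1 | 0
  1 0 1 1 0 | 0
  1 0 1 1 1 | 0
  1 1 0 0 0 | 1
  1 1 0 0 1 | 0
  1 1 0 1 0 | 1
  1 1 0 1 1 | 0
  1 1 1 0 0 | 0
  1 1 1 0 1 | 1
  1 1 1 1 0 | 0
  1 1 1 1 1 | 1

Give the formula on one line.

  ~e = 10101010101010101010101010101010
  (c | ~e) = 10101111101011111010111110101111
  ((c | ~e) & b) = 00000000101011110000000010101111
  ~c = 11110000111100001111000011110000
  (~c | e) = 11110101111101011111010111110101
  ((~c | e) & ~e) = 10100000101000001010000010100000
  (b & e) = 00000000010101010000000001010101
  ~b = 11111111000000001111111100000000
  ((b & e) | ~b) = 11111111010101011111111101010101
  (((~c | e) & ~e) | ((b & e) | ~b)) = 11111111111101011111111111110101
  (((c | ~e) & b) & (((~c | e) & ~e) | ((b & e) | ~b))) = 00000000101001010000000010100101

(((c | ~e) & b) & (((~c | e) & ~e) | ((b & e) | ~b)))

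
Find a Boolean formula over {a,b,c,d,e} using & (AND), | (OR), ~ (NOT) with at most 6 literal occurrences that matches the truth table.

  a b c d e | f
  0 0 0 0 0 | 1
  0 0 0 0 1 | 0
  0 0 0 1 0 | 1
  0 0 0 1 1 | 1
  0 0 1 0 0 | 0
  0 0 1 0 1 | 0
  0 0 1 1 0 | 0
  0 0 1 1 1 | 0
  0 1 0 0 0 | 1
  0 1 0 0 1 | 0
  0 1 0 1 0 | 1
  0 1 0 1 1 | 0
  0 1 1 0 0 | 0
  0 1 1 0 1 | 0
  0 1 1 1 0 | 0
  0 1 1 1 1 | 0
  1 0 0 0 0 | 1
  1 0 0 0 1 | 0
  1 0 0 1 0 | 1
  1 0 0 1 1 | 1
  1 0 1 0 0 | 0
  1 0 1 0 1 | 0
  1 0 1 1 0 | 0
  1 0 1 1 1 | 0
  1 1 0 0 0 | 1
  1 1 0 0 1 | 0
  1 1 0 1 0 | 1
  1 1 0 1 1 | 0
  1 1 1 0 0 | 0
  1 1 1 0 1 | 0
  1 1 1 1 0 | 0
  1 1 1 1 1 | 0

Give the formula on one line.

  ~c = 11110000111100001111000011110000
  ~a = 11111111111111110000000000000000
  (~a & c) = 00001111000011110000000000000000
  ~e = 10101010101010101010101010101010
  ((~a & c) | ~e) = 10101111101011111010101010101010
  ~b = 11111111000000001111111100000000
  (~b & d) = 00110011000000000011001100000000
  (((~a & c) | ~e) | (~b & d)) = 10111111101011111011101110101010
  (~c & (((~a & c) | ~e) | (~b & d))) = 10110000101000001011000010100000

(~c & (((~a & c) | ~e) | (~b & d)))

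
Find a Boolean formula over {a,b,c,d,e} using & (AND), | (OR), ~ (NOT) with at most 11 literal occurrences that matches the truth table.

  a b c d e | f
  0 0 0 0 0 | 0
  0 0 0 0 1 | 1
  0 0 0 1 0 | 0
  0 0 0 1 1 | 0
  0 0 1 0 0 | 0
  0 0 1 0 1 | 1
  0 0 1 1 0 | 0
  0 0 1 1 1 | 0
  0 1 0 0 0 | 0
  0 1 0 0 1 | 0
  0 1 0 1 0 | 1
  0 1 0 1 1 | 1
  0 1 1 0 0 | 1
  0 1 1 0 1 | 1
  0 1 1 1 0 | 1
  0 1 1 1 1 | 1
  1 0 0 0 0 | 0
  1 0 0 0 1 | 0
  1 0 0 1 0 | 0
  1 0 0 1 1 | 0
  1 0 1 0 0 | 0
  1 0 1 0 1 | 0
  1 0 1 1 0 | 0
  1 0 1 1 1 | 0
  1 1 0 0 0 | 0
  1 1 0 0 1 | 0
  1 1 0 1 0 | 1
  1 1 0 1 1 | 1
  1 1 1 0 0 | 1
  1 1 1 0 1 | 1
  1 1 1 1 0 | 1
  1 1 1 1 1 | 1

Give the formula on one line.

(((~d & (b | e)) & ((~b & ~d) & ~a)) | (b & (c | d)))

  ~d = 11001100110011001100110011001100
  (b | e) = 01010101111111110101010111111111
  (~d & (b | e)) = 01000100110011000100010011001100
  ~b = 11111111000000001111111100000000
  (~b & ~d) = 11001100000000001100110000000000
  ~a = 11111111111111110000000000000000
  ((~b & ~d) & ~a) = 11001100000000000000000000000000
  ((~d & (b | e)) & ((~b & ~d) & ~a)) = 01000100000000000000000000000000
  (c | d) = 00111111001111110011111100111111
  (b & (c | d)) = 00000000001111110000000000111111
  (((~d & (b | e)) & ((~b & ~d) & ~a)) | (b & (c | d))) = 01000100001111110000000000111111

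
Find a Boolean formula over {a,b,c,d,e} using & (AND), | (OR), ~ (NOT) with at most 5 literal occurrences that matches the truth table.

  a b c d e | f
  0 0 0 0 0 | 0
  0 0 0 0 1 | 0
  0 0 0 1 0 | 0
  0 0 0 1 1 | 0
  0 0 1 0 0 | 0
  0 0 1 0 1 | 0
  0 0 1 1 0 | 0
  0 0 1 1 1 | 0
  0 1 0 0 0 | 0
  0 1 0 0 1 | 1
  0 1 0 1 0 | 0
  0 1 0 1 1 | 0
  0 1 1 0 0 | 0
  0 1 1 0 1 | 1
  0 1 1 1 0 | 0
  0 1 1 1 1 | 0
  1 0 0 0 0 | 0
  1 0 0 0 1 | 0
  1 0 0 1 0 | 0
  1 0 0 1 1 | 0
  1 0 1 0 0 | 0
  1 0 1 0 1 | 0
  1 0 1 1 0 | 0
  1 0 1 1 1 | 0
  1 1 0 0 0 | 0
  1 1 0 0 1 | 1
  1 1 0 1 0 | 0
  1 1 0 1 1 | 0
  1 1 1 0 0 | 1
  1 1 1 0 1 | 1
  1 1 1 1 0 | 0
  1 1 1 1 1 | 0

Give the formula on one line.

((~d & b) & ((c & a) | e))

  ~d = 11001100110011001100110011001100
  (~d & b) = 00000000110011000000000011001100
  (c & a) = 00000000000000000000111100001111
  ((c & a) | e) = 01010101010101010101111101011111
  ((~d & b) & ((c & a) | e)) = 00000000010001000000000001001100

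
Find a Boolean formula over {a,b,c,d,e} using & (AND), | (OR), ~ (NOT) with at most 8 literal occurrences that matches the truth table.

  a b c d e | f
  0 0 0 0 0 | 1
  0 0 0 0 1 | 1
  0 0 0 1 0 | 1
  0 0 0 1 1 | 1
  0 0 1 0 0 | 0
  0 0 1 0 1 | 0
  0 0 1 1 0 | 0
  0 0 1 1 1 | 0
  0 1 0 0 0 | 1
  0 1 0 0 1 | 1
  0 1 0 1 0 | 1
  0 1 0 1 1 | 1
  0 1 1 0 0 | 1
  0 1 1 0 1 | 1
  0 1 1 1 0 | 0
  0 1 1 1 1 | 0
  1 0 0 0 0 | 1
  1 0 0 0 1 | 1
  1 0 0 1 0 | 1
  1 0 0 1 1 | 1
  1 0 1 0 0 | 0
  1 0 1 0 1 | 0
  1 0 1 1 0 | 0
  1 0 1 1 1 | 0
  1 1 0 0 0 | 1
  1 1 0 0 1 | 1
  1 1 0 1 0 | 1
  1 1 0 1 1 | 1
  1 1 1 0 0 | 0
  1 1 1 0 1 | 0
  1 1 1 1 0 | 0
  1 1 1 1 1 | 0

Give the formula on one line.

  ~d = 11001100110011001100110011001100
  ~c = 11110000111100001111000011110000
  (~d | ~c) = 11111100111111001111110011111100
  ~a = 11111111111111110000000000000000
  (~c | b) = 11110000111111111111000011111111
  (~a & (~c | b)) = 11110000111111110000000000000000
  (~c | d) = 11110011111100111111001111110011
  ((~a & (~c | b)) | (~c | d)) = 11110011111111111111001111110011
  ((~d | ~c) & ((~a & (~c | b)) | (~c | d))) = 11110000111111001111000011110000

((~d | ~c) & ((~a & (~c | b)) | (~c | d)))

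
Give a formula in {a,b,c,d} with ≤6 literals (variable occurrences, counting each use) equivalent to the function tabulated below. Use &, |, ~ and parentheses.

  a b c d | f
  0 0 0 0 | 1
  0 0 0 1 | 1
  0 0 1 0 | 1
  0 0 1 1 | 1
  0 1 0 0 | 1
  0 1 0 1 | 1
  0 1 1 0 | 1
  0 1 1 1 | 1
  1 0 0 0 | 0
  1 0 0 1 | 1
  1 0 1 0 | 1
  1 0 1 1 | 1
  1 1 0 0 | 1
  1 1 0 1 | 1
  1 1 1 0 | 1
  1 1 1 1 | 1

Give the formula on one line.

  ~a = 1111111100000000
  (d | ~a) = 1111111101010101
  (c | (d | ~a)) = 1111111101110111
  (b | (c | (d | ~a))) = 1111111101111111

(b | (c | (d | ~a)))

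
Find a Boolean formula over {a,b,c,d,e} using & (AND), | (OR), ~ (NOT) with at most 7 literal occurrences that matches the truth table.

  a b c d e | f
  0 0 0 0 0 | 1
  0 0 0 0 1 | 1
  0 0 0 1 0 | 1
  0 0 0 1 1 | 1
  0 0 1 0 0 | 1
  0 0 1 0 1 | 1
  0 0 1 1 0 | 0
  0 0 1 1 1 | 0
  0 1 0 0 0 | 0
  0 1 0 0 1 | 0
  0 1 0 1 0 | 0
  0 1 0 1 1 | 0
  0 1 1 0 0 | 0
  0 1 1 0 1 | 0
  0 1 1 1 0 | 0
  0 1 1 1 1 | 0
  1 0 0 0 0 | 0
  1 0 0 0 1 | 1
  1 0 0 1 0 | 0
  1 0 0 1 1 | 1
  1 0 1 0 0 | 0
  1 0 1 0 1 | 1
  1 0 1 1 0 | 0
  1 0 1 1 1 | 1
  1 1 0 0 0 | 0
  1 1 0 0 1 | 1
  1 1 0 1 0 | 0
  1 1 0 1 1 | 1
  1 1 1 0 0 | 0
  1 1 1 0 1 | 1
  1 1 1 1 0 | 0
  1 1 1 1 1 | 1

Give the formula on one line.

((a & e) | ((~a & ~b) & (~d | ~c)))

  (a & e) = 00000000000000000101010101010101
  ~a = 11111111111111110000000000000000
  ~b = 11111111000000001111111100000000
  (~a & ~b) = 11111111000000000000000000000000
  ~d = 11001100110011001100110011001100
  ~c = 11110000111100001111000011110000
  (~d | ~c) = 11111100111111001111110011111100
  ((~a & ~b) & (~d | ~c)) = 11111100000000000000000000000000
  ((a & e) | ((~a & ~b) & (~d | ~c))) = 11111100000000000101010101010101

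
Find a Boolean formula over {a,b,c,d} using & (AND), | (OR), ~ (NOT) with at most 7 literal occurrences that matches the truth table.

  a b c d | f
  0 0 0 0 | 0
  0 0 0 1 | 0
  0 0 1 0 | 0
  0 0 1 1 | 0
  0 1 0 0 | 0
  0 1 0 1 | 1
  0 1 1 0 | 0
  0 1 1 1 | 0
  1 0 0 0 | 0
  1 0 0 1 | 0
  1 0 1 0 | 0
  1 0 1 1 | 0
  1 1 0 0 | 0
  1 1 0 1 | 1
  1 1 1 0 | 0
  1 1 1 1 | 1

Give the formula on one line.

(((~c | (c & a)) & (b | (~d & ~b))) & d)

  ~c = 1100110011001100
  (c & a) = 0000000000110011
  (~c | (c & a)) = 1100110011111111
  ~d = 1010101010101010
  ~b = 1111000011110000
  (~d & ~b) = 1010000010100000
  (b | (~d & ~b)) = 1010111110101111
  ((~c | (c & a)) & (b | (~d & ~b))) = 1000110010101111
  (((~c | (c & a)) & (b | (~d & ~b))) & d) = 0000010000000101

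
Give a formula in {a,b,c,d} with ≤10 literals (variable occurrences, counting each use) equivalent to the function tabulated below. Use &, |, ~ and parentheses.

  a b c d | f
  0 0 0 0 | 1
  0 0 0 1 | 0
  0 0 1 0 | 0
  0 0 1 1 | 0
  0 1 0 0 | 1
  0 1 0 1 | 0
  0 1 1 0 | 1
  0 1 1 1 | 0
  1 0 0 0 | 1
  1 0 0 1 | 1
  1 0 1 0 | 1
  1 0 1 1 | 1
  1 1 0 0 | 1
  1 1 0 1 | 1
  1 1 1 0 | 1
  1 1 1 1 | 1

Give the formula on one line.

  ~d = 1010101010101010
  ~c = 1100110011001100
  (~d & ~c) = 1000100010001000
  (a | (~d & ~c)) = 1000100011111111
  (d | (a | (~d & ~c))) = 1101110111111111
  ((d | (a | (~d & ~c))) | b) = 1101111111111111
  (~d | a) = 1010101011111111
  (((d | (a | (~d & ~c))) | b) & (~d | a)) = 1000101011111111

(((d | (a | (~d & ~c))) | b) & (~d | a))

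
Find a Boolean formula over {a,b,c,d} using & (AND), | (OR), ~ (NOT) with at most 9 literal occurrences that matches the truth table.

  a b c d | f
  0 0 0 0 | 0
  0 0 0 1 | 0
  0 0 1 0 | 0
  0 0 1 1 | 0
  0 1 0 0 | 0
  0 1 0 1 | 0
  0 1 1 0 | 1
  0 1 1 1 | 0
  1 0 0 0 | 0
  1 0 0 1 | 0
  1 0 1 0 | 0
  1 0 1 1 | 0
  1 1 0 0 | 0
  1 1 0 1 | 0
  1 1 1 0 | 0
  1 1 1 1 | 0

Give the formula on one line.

(((~a | ~c) & ((~d | ~a) & (~d | (~b | a)))) & (c & b))

  ~a = 1111111100000000
  ~c = 1100110011001100
  (~a | ~c) = 1111111111001100
  ~d = 1010101010101010
  (~d | ~a) = 1111111110101010
  ~b = 1111000011110000
  (~b | a) = 1111000011111111
  (~d | (~b | a)) = 1111101011111111
  ((~d | ~a) & (~d | (~b | a))) = 1111101010101010
  ((~a | ~c) & ((~d | ~a) & (~d | (~b | a)))) = 1111101010001000
  (c & b) = 0000001100000011
  (((~a | ~c) & ((~d | ~a) & (~d | (~b | a)))) & (c & b)) = 0000001000000000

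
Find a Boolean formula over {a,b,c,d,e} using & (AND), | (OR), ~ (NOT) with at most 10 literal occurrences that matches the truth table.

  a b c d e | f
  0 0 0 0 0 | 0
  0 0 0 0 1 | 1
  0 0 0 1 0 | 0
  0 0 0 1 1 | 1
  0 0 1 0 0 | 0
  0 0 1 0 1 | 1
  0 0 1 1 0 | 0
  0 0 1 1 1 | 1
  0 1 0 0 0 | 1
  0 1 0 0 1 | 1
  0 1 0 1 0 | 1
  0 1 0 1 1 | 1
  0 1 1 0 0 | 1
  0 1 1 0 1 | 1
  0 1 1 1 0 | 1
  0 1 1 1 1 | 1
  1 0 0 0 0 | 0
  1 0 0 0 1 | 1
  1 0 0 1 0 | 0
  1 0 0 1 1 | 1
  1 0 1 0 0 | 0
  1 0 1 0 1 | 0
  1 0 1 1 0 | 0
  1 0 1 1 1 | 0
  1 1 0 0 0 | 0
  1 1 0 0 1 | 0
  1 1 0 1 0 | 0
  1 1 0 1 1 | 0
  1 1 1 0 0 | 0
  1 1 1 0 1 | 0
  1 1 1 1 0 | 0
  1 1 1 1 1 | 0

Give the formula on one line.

  ~e = 10101010101010101010101010101010
  (~e & b) = 00000000101010100000000010101010
  (e | (~e & b)) = 01010101111111110101010111111111
  ~c = 11110000111100001111000011110000
  ~b = 11111111000000001111111100000000
  (~c & ~b) = 11110000000000001111000000000000
  (a & (~c & ~b)) = 00000000000000001111000000000000
  ~a = 11111111111111110000000000000000
  ((a & (~c & ~b)) | ~a) = 11111111111111111111000000000000
  ((e | (~e & b)) & ((a & (~c & ~b)) | ~a)) = 01010101111111110101000000000000

((e | (~e & b)) & ((a & (~c & ~b)) | ~a))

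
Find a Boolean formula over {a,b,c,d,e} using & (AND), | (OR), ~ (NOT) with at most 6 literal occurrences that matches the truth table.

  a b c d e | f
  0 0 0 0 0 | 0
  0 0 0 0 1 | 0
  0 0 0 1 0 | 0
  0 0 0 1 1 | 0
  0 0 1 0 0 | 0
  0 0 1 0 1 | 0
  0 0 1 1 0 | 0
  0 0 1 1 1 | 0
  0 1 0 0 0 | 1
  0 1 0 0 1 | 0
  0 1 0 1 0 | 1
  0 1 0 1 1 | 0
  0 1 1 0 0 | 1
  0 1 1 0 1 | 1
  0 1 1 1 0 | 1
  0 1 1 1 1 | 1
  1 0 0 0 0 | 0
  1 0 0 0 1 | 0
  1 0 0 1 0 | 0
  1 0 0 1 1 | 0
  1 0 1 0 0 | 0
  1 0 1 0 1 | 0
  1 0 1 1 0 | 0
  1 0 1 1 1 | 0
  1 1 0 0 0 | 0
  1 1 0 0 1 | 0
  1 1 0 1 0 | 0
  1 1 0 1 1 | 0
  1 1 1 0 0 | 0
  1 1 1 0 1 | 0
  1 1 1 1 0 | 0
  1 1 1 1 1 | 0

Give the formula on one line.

((b & ~a) & (c | ~e))

  ~a = 11111111111111110000000000000000
  (b & ~a) = 00000000111111110000000000000000
  ~e = 10101010101010101010101010101010
  (c | ~e) = 10101111101011111010111110101111
  ((b & ~a) & (c | ~e)) = 00000000101011110000000000000000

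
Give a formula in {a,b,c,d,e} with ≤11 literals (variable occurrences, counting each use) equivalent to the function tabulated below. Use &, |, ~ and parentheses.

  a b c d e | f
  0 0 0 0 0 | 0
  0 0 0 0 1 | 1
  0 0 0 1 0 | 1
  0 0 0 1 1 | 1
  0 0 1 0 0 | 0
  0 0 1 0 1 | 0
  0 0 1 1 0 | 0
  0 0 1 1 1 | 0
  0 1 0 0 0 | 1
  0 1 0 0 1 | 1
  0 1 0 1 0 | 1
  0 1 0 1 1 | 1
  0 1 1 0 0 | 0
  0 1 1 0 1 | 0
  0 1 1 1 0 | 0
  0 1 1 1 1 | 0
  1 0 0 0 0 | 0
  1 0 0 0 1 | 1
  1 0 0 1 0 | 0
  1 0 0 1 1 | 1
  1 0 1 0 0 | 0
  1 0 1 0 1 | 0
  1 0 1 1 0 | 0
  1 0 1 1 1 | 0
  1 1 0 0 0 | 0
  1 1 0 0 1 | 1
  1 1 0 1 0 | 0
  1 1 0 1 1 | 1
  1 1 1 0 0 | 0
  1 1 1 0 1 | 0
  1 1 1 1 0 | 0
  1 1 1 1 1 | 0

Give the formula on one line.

  ~c = 11110000111100001111000011110000
  ~a = 11111111111111110000000000000000
  (~a | e) = 11111111111111110101010101010101
  ~e = 10101010101010101010101010101010
  (~c & ~e) = 10100000101000001010000010100000
  ((~c & ~e) | e) = 11110101111101011111010111110101
  ((~a | e) & ((~c & ~e) | e)) = 11110101111101010101010101010101
  (~c & ((~a | e) & ((~c & ~e) | e))) = 11110000111100000101000001010000
  (e | d) = 01110111011101110111011101110111
  (b | (e | d)) = 01110111111111110111011111111111
  ((~c & ((~a | e) & ((~c & ~e) | e))) & (b | (e | d))) = 01110000111100000101000001010000

((~c & ((~a | e) & ((~c & ~e) | e))) & (b | (e | d)))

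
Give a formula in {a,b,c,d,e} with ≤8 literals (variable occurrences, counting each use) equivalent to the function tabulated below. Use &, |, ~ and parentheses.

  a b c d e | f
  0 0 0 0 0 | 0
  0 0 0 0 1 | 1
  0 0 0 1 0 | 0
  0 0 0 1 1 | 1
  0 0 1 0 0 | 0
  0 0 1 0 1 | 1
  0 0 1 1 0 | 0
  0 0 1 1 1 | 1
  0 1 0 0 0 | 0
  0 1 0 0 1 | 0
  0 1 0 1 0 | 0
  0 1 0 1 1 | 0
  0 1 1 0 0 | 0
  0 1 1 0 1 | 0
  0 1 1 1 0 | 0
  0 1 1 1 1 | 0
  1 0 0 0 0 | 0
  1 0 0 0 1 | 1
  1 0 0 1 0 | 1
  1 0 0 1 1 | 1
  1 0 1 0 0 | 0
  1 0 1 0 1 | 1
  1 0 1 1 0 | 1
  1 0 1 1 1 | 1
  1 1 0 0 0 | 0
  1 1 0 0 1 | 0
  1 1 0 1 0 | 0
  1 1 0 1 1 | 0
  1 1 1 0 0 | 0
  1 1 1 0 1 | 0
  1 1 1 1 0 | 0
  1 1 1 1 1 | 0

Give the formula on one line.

(((~e & a) & (d & (~b | e))) | (e & ~b))

  ~e = 10101010101010101010101010101010
  (~e & a) = 00000000000000001010101010101010
  ~b = 11111111000000001111111100000000
  (~b | e) = 11111111010101011111111101010101
  (d & (~b | e)) = 00110011000100010011001100010001
  ((~e & a) & (d & (~b | e))) = 00000000000000000010001000000000
  (e & ~b) = 01010101000000000101010100000000
  (((~e & a) & (d & (~b | e))) | (e & ~b)) = 01010101000000000111011100000000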